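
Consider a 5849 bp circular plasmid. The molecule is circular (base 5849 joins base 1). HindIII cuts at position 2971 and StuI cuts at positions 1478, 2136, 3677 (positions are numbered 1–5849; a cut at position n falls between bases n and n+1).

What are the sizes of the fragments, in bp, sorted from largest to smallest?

3650, 835, 706, 658 bp

Combined cut positions (sorted): 1478, 2136, 2971, 3677.
Circular molecule, 4 cuts → 4 fragments:
  2136 − 1478 = 658 bp
  2971 − 2136 = 835 bp
  3677 − 2971 = 706 bp
  wrap: 5849 − 3677 + 1478 = 3650 bp
Sorted largest to smallest: 3650, 835, 706, 658 bp.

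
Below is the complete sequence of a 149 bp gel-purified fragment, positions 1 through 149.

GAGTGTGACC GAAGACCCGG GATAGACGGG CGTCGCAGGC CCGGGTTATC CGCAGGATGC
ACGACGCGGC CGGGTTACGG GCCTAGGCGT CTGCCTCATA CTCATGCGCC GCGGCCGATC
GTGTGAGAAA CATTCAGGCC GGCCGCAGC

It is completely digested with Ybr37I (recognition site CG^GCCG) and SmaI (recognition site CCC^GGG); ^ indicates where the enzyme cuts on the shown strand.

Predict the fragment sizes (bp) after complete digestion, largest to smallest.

45, 28, 26, 24, 18, 8 bp

Ybr37I sites (CGGCCG) start at positions 67, 112, 140.
Ybr37I cuts after base 2 of each site, so after positions 68, 113, 141.
SmaI sites (CCCGGG) start at positions 16, 40.
SmaI cuts after base 3 of each site, so after positions 18, 42.
Combined cut positions: 18, 42, 68, 113, 141.
Linear molecule, 5 cuts → 6 fragments:
  1–18 → 18 bp
  19–42 → 24 bp
  43–68 → 26 bp
  69–113 → 45 bp
  114–141 → 28 bp
  142–149 → 8 bp
Sorted largest to smallest: 45, 28, 26, 24, 18, 8 bp.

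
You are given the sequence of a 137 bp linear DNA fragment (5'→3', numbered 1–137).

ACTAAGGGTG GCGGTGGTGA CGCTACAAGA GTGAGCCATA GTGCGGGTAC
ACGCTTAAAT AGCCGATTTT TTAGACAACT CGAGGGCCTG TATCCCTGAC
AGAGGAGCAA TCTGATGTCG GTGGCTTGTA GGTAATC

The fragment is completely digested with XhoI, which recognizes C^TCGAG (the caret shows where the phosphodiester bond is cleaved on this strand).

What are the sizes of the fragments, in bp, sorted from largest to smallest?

79, 58 bp

The XhoI site (CTCGAG) starts at position 79.
XhoI cuts after the first base of each site, so after position 79.
Linear molecule, 1 cut → 2 fragments:
  1–79 → 79 bp
  80–137 → 58 bp
Sorted largest to smallest: 79, 58 bp.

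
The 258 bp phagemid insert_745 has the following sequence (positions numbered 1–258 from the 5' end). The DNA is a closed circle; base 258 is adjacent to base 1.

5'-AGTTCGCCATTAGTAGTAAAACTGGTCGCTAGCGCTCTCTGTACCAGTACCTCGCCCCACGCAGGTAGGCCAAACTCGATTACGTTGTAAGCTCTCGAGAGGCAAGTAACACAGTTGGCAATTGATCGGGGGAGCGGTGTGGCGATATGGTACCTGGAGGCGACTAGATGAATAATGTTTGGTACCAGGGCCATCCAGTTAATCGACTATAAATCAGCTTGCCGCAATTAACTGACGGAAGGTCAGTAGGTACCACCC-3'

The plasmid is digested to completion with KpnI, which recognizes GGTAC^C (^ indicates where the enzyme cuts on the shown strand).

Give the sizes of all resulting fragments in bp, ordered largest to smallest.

KpnI sites (GGTACC) start at positions 149, 181, 249.
KpnI cuts after base 5 of each site (before the last base), so after positions 153, 185, 253.
Circular molecule, 3 cuts → 3 fragments:
  154–185 → 32 bp
  186–253 → 68 bp
  254–258 then 1–153 → 5 + 153 = 158 bp
Sorted largest to smallest: 158, 68, 32 bp.

158, 68, 32 bp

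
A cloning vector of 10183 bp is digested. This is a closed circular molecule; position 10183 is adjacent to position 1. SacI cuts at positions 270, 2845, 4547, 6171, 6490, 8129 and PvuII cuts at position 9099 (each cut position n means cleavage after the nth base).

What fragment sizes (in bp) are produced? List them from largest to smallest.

2575, 1702, 1639, 1624, 1354, 970, 319 bp

Combined cut positions (sorted): 270, 2845, 4547, 6171, 6490, 8129, 9099.
Circular molecule, 7 cuts → 7 fragments:
  2845 − 270 = 2575 bp
  4547 − 2845 = 1702 bp
  6171 − 4547 = 1624 bp
  6490 − 6171 = 319 bp
  8129 − 6490 = 1639 bp
  9099 − 8129 = 970 bp
  wrap: 10183 − 9099 + 270 = 1354 bp
Sorted largest to smallest: 2575, 1702, 1639, 1624, 1354, 970, 319 bp.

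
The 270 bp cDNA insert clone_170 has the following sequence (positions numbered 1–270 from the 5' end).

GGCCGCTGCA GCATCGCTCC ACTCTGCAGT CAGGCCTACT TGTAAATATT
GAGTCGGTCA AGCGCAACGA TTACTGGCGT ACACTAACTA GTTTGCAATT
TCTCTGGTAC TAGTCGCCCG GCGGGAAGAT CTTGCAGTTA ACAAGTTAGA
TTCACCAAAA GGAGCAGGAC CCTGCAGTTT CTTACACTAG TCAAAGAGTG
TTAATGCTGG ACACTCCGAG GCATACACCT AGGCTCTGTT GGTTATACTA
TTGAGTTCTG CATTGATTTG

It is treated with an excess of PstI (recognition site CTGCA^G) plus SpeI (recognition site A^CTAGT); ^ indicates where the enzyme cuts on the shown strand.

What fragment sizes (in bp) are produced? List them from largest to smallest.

84, 67, 59, 22, 18, 10, 10 bp

PstI sites (CTGCAG) start at positions 6, 24, 172.
PstI cuts after base 5 of each site (before the last base), so after positions 10, 28, 176.
SpeI sites (ACTAGT) start at positions 87, 109, 186.
SpeI cuts after the first base of each site, so after positions 87, 109, 186.
Combined cut positions: 10, 28, 87, 109, 176, 186.
Linear molecule, 6 cuts → 7 fragments:
  1–10 → 10 bp
  11–28 → 18 bp
  29–87 → 59 bp
  88–109 → 22 bp
  110–176 → 67 bp
  177–186 → 10 bp
  187–270 → 84 bp
Sorted largest to smallest: 84, 67, 59, 22, 18, 10, 10 bp.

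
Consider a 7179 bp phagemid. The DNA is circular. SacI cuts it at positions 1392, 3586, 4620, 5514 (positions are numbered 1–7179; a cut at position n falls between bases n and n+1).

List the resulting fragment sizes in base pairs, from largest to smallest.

3057, 2194, 1034, 894 bp

Circular molecule, 4 cuts → 4 fragments:
  3586 − 1392 = 2194 bp
  4620 − 3586 = 1034 bp
  5514 − 4620 = 894 bp
  wrap: 7179 − 5514 + 1392 = 3057 bp
Sorted largest to smallest: 3057, 2194, 1034, 894 bp.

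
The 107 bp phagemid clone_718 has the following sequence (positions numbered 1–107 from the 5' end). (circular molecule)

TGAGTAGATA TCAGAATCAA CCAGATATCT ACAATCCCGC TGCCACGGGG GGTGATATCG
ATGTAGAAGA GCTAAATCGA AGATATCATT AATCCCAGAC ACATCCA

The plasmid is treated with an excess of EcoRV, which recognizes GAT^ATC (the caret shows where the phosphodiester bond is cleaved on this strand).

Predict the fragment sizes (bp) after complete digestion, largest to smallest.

EcoRV sites (GATATC) start at positions 7, 24, 54, 82.
EcoRV cuts after base 3 of each site, so after positions 9, 26, 56, 84.
Circular molecule, 4 cuts → 4 fragments:
  10–26 → 17 bp
  27–56 → 30 bp
  57–84 → 28 bp
  85–107 then 1–9 → 23 + 9 = 32 bp
Sorted largest to smallest: 32, 30, 28, 17 bp.

32, 30, 28, 17 bp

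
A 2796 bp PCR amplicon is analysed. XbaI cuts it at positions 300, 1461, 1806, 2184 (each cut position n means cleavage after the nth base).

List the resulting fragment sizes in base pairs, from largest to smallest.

Linear molecule, 4 cuts → 5 fragments:
  300 − 0 = 300 bp
  1461 − 300 = 1161 bp
  1806 − 1461 = 345 bp
  2184 − 1806 = 378 bp
  2796 − 2184 = 612 bp
Sorted largest to smallest: 1161, 612, 378, 345, 300 bp.

1161, 612, 378, 345, 300 bp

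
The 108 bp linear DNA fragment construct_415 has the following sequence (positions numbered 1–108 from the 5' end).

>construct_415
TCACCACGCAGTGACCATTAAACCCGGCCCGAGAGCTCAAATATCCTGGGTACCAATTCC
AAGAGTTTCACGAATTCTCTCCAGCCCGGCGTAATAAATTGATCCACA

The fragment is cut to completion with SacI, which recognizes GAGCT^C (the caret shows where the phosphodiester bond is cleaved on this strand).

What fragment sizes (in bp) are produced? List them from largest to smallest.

71, 37 bp

The SacI site (GAGCTC) starts at position 33.
SacI cuts after base 5 of each site (before the last base), so after position 37.
Linear molecule, 1 cut → 2 fragments:
  1–37 → 37 bp
  38–108 → 71 bp
Sorted largest to smallest: 71, 37 bp.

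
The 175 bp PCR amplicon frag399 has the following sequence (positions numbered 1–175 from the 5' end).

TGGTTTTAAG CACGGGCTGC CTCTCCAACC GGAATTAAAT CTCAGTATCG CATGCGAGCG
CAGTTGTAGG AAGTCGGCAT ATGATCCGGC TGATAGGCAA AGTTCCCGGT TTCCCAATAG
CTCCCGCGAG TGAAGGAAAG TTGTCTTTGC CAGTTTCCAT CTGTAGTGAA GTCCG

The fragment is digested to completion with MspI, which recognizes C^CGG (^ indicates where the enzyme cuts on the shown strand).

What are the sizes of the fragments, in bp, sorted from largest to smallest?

MspI sites (CCGG) start at positions 29, 86, 106.
MspI cuts after the first base of each site, so after positions 29, 86, 106.
Linear molecule, 3 cuts → 4 fragments:
  1–29 → 29 bp
  30–86 → 57 bp
  87–106 → 20 bp
  107–175 → 69 bp
Sorted largest to smallest: 69, 57, 29, 20 bp.

69, 57, 29, 20 bp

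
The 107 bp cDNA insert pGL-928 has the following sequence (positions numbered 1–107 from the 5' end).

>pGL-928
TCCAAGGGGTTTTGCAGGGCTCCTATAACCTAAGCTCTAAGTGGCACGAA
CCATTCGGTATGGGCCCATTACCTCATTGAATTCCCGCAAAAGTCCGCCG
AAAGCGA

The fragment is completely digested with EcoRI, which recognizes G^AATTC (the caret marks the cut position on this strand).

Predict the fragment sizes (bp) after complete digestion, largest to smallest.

79, 28 bp

The EcoRI site (GAATTC) starts at position 79.
EcoRI cuts after the first base of each site, so after position 79.
Linear molecule, 1 cut → 2 fragments:
  1–79 → 79 bp
  80–107 → 28 bp
Sorted largest to smallest: 79, 28 bp.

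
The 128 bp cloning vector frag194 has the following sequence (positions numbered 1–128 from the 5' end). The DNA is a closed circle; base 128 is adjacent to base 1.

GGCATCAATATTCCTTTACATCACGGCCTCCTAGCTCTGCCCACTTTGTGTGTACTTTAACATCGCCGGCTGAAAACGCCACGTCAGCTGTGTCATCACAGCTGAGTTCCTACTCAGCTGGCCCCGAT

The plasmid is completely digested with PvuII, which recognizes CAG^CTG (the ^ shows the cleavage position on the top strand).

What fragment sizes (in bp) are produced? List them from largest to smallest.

PvuII sites (CAGCTG) start at positions 85, 99, 115.
PvuII cuts after base 3 of each site, so after positions 87, 101, 117.
Circular molecule, 3 cuts → 3 fragments:
  88–101 → 14 bp
  102–117 → 16 bp
  118–128 then 1–87 → 11 + 87 = 98 bp
Sorted largest to smallest: 98, 16, 14 bp.

98, 16, 14 bp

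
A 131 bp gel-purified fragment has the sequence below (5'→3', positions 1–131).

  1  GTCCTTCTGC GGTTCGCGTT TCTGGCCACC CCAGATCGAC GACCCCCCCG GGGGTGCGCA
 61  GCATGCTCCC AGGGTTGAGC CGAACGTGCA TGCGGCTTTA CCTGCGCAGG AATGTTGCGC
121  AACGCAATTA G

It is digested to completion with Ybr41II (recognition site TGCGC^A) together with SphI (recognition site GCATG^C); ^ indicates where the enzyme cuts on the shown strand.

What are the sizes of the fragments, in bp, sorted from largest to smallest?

59, 27, 15, 13, 11, 6 bp

Ybr41II sites (TGCGCA) start at positions 55, 103, 116.
Ybr41II cuts after base 5 of each site (before the last base), so after positions 59, 107, 120.
SphI sites (GCATGC) start at positions 61, 88.
SphI cuts after base 5 of each site (before the last base), so after positions 65, 92.
Combined cut positions: 59, 65, 92, 107, 120.
Linear molecule, 5 cuts → 6 fragments:
  1–59 → 59 bp
  60–65 → 6 bp
  66–92 → 27 bp
  93–107 → 15 bp
  108–120 → 13 bp
  121–131 → 11 bp
Sorted largest to smallest: 59, 27, 15, 13, 11, 6 bp.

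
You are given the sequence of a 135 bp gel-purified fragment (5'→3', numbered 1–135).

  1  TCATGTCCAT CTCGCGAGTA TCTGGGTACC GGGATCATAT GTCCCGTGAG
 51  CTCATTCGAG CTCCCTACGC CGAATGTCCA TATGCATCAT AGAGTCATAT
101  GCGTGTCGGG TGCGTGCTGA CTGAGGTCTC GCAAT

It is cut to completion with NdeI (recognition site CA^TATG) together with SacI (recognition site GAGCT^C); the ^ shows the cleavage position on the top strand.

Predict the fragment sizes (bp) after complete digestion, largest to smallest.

NdeI sites (CATATG) start at positions 36, 79, 96.
NdeI cuts after base 2 of each site, so after positions 37, 80, 97.
SacI sites (GAGCTC) start at positions 48, 58.
SacI cuts after base 5 of each site (before the last base), so after positions 52, 62.
Combined cut positions: 37, 52, 62, 80, 97.
Linear molecule, 5 cuts → 6 fragments:
  1–37 → 37 bp
  38–52 → 15 bp
  53–62 → 10 bp
  63–80 → 18 bp
  81–97 → 17 bp
  98–135 → 38 bp
Sorted largest to smallest: 38, 37, 18, 17, 15, 10 bp.

38, 37, 18, 17, 15, 10 bp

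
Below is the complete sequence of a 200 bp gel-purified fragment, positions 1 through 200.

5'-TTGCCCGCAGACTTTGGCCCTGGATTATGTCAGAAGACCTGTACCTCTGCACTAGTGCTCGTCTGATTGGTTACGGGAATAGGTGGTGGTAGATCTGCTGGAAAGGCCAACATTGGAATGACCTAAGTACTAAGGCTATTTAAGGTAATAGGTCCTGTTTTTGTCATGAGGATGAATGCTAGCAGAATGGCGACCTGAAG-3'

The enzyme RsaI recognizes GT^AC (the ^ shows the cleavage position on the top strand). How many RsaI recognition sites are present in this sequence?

2

GTAC occurs starting at positions 41, 127.
RsaI cuts at 2 sites.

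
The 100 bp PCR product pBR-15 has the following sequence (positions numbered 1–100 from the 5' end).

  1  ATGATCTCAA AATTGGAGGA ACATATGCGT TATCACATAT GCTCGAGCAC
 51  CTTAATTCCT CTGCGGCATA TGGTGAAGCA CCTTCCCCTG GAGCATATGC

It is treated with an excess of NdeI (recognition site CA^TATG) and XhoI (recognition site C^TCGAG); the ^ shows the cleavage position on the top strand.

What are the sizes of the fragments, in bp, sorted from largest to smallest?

NdeI sites (CATATG) start at positions 22, 36, 67, 94.
NdeI cuts after base 2 of each site, so after positions 23, 37, 68, 95.
The XhoI site (CTCGAG) starts at position 42.
XhoI cuts after the first base of each site, so after position 42.
Combined cut positions: 23, 37, 42, 68, 95.
Linear molecule, 5 cuts → 6 fragments:
  1–23 → 23 bp
  24–37 → 14 bp
  38–42 → 5 bp
  43–68 → 26 bp
  69–95 → 27 bp
  96–100 → 5 bp
Sorted largest to smallest: 27, 26, 23, 14, 5, 5 bp.

27, 26, 23, 14, 5, 5 bp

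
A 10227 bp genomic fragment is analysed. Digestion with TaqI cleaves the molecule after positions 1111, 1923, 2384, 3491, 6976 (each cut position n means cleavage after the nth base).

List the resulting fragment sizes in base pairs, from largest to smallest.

Linear molecule, 5 cuts → 6 fragments:
  1111 − 0 = 1111 bp
  1923 − 1111 = 812 bp
  2384 − 1923 = 461 bp
  3491 − 2384 = 1107 bp
  6976 − 3491 = 3485 bp
  10227 − 6976 = 3251 bp
Sorted largest to smallest: 3485, 3251, 1111, 1107, 812, 461 bp.

3485, 3251, 1111, 1107, 812, 461 bp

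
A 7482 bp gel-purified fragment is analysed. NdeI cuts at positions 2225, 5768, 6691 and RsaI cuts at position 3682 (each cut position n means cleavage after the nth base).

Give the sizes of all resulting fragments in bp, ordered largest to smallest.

2225, 2086, 1457, 923, 791 bp

Combined cut positions (sorted): 2225, 3682, 5768, 6691.
Linear molecule, 4 cuts → 5 fragments:
  2225 − 0 = 2225 bp
  3682 − 2225 = 1457 bp
  5768 − 3682 = 2086 bp
  6691 − 5768 = 923 bp
  7482 − 6691 = 791 bp
Sorted largest to smallest: 2225, 2086, 1457, 923, 791 bp.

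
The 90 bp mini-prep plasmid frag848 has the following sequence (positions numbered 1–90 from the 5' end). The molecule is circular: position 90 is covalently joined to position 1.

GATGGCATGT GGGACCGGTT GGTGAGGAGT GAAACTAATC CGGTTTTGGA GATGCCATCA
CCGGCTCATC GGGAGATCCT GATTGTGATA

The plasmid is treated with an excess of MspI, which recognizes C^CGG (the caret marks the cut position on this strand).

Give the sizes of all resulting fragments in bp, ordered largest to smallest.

44, 25, 21 bp

MspI sites (CCGG) start at positions 15, 40, 61.
MspI cuts after the first base of each site, so after positions 15, 40, 61.
Circular molecule, 3 cuts → 3 fragments:
  16–40 → 25 bp
  41–61 → 21 bp
  62–90 then 1–15 → 29 + 15 = 44 bp
Sorted largest to smallest: 44, 25, 21 bp.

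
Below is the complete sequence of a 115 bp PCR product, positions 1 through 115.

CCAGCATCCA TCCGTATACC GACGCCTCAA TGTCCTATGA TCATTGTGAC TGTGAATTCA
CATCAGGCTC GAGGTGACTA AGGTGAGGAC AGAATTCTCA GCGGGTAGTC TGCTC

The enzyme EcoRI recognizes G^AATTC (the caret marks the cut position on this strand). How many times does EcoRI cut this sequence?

GAATTC occurs starting at positions 54, 92.
EcoRI cuts at 2 sites.

2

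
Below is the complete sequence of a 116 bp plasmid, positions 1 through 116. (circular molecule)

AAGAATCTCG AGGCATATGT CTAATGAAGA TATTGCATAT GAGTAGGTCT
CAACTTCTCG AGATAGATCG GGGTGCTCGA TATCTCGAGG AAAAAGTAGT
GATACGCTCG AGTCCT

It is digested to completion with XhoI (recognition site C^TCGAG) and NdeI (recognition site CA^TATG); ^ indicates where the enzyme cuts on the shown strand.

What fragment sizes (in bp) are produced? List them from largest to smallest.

27, 23, 22, 20, 16, 8 bp

XhoI sites (CTCGAG) start at positions 7, 57, 84, 107.
XhoI cuts after the first base of each site, so after positions 7, 57, 84, 107.
NdeI sites (CATATG) start at positions 14, 36.
NdeI cuts after base 2 of each site, so after positions 15, 37.
Combined cut positions: 7, 15, 37, 57, 84, 107.
Circular molecule, 6 cuts → 6 fragments:
  8–15 → 8 bp
  16–37 → 22 bp
  38–57 → 20 bp
  58–84 → 27 bp
  85–107 → 23 bp
  108–116 then 1–7 → 9 + 7 = 16 bp
Sorted largest to smallest: 27, 23, 22, 20, 16, 8 bp.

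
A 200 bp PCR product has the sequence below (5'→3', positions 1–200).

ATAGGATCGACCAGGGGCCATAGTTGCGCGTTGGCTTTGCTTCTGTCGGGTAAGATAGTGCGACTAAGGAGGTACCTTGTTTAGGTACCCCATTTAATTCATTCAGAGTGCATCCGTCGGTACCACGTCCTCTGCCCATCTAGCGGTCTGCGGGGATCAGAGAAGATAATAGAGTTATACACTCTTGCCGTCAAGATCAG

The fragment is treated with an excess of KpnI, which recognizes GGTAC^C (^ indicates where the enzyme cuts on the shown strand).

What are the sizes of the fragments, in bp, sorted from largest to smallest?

77, 75, 35, 13 bp

KpnI sites (GGTACC) start at positions 71, 84, 119.
KpnI cuts after base 5 of each site (before the last base), so after positions 75, 88, 123.
Linear molecule, 3 cuts → 4 fragments:
  1–75 → 75 bp
  76–88 → 13 bp
  89–123 → 35 bp
  124–200 → 77 bp
Sorted largest to smallest: 77, 75, 35, 13 bp.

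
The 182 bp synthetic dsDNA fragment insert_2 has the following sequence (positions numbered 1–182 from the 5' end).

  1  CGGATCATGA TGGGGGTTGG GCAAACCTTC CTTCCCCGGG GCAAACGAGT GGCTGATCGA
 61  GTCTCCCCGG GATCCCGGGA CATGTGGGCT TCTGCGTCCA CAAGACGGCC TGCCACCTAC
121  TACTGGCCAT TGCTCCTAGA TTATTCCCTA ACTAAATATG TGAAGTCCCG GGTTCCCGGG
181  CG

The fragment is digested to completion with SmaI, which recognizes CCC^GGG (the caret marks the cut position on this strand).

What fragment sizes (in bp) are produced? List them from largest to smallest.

SmaI sites (CCCGGG) start at positions 35, 66, 74, 167, 175.
SmaI cuts after base 3 of each site, so after positions 37, 68, 76, 169, 177.
Linear molecule, 5 cuts → 6 fragments:
  1–37 → 37 bp
  38–68 → 31 bp
  69–76 → 8 bp
  77–169 → 93 bp
  170–177 → 8 bp
  178–182 → 5 bp
Sorted largest to smallest: 93, 37, 31, 8, 8, 5 bp.

93, 37, 31, 8, 8, 5 bp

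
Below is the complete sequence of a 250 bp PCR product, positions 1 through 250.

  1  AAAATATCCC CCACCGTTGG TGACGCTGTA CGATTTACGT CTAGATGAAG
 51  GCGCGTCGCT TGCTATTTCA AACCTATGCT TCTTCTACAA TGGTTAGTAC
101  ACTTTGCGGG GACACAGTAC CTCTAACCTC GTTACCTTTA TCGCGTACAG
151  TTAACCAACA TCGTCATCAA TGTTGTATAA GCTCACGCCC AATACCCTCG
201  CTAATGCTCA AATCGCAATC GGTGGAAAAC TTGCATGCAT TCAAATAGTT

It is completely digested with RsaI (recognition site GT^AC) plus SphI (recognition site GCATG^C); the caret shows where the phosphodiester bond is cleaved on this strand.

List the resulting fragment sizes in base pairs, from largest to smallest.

RsaI sites (GTAC) start at positions 28, 97, 117, 145.
RsaI cuts after base 2 of each site, so after positions 29, 98, 118, 146.
The SphI site (GCATGC) starts at position 233.
SphI cuts after base 5 of each site (before the last base), so after position 237.
Combined cut positions: 29, 98, 118, 146, 237.
Linear molecule, 5 cuts → 6 fragments:
  1–29 → 29 bp
  30–98 → 69 bp
  99–118 → 20 bp
  119–146 → 28 bp
  147–237 → 91 bp
  238–250 → 13 bp
Sorted largest to smallest: 91, 69, 29, 28, 20, 13 bp.

91, 69, 29, 28, 20, 13 bp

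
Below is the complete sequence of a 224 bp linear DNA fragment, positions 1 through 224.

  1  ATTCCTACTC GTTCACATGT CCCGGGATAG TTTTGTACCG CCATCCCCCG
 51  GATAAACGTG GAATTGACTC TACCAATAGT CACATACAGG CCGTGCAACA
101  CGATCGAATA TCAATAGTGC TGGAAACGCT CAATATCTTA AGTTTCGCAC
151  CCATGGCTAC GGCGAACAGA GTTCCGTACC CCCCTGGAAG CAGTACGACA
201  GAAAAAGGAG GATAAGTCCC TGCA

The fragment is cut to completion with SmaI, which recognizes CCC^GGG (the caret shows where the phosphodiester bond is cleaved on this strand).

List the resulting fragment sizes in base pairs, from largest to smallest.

The SmaI site (CCCGGG) starts at position 21.
SmaI cuts after base 3 of each site, so after position 23.
Linear molecule, 1 cut → 2 fragments:
  1–23 → 23 bp
  24–224 → 201 bp
Sorted largest to smallest: 201, 23 bp.

201, 23 bp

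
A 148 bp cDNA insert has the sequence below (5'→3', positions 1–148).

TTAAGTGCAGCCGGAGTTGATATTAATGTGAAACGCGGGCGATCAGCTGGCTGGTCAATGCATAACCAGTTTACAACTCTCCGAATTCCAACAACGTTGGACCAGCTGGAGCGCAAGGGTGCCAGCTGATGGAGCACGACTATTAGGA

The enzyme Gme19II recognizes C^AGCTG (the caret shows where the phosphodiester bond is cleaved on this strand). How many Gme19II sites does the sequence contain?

CAGCTG occurs starting at positions 44, 103, 123.
Gme19II cuts at 3 sites.

3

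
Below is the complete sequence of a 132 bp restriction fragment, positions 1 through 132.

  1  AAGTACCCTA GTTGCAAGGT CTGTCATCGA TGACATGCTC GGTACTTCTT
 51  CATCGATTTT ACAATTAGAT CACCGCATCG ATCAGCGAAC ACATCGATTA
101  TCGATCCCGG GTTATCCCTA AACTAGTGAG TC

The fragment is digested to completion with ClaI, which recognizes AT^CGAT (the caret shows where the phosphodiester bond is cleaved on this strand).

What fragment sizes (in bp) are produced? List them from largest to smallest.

31, 27, 26, 25, 16, 7 bp

ClaI sites (ATCGAT) start at positions 26, 52, 77, 93, 100.
ClaI cuts after base 2 of each site, so after positions 27, 53, 78, 94, 101.
Linear molecule, 5 cuts → 6 fragments:
  1–27 → 27 bp
  28–53 → 26 bp
  54–78 → 25 bp
  79–94 → 16 bp
  95–101 → 7 bp
  102–132 → 31 bp
Sorted largest to smallest: 31, 27, 26, 25, 16, 7 bp.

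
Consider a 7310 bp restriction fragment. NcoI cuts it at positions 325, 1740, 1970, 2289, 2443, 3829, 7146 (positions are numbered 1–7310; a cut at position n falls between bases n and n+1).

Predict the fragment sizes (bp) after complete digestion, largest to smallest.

3317, 1415, 1386, 325, 319, 230, 164, 154 bp

Linear molecule, 7 cuts → 8 fragments:
  325 − 0 = 325 bp
  1740 − 325 = 1415 bp
  1970 − 1740 = 230 bp
  2289 − 1970 = 319 bp
  2443 − 2289 = 154 bp
  3829 − 2443 = 1386 bp
  7146 − 3829 = 3317 bp
  7310 − 7146 = 164 bp
Sorted largest to smallest: 3317, 1415, 1386, 325, 319, 230, 164, 154 bp.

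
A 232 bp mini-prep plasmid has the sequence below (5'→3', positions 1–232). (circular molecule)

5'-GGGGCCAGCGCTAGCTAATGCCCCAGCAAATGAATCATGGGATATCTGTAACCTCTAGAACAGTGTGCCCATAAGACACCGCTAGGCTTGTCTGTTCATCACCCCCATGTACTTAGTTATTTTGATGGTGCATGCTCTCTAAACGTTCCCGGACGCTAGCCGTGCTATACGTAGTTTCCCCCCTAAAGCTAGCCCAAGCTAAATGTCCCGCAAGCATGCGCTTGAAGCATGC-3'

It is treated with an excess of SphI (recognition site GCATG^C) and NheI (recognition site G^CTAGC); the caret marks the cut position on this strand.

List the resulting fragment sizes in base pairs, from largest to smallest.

124, 33, 30, 21, 13, 11 bp

SphI sites (GCATGC) start at positions 130, 214, 227.
SphI cuts after base 5 of each site (before the last base), so after positions 134, 218, 231.
NheI sites (GCTAGC) start at positions 10, 155, 188.
NheI cuts after the first base of each site, so after positions 10, 155, 188.
Combined cut positions: 10, 134, 155, 188, 218, 231.
Circular molecule, 6 cuts → 6 fragments:
  11–134 → 124 bp
  135–155 → 21 bp
  156–188 → 33 bp
  189–218 → 30 bp
  219–231 → 13 bp
  232–232 then 1–10 → 1 + 10 = 11 bp
Sorted largest to smallest: 124, 33, 30, 21, 13, 11 bp.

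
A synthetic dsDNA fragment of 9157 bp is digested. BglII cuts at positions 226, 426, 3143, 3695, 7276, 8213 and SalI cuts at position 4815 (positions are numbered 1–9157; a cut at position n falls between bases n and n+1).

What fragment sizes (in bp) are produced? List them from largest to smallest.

2717, 2461, 1120, 944, 937, 552, 226, 200 bp

Combined cut positions (sorted): 226, 426, 3143, 3695, 4815, 7276, 8213.
Linear molecule, 7 cuts → 8 fragments:
  226 − 0 = 226 bp
  426 − 226 = 200 bp
  3143 − 426 = 2717 bp
  3695 − 3143 = 552 bp
  4815 − 3695 = 1120 bp
  7276 − 4815 = 2461 bp
  8213 − 7276 = 937 bp
  9157 − 8213 = 944 bp
Sorted largest to smallest: 2717, 2461, 1120, 944, 937, 552, 226, 200 bp.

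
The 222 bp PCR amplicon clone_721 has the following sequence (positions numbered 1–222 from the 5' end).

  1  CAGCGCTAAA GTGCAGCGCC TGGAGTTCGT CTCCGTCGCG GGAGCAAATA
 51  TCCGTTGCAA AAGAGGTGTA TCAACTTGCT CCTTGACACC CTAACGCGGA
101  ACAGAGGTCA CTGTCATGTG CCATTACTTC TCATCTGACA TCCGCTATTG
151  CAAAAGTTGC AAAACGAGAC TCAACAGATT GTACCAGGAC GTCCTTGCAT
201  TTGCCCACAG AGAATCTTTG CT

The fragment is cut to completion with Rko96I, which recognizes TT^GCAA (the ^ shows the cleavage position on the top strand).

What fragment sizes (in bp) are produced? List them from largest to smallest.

Rko96I sites (TTGCAA) start at positions 55, 148, 157.
Rko96I cuts after base 2 of each site, so after positions 56, 149, 158.
Linear molecule, 3 cuts → 4 fragments:
  1–56 → 56 bp
  57–149 → 93 bp
  150–158 → 9 bp
  159–222 → 64 bp
Sorted largest to smallest: 93, 64, 56, 9 bp.

93, 64, 56, 9 bp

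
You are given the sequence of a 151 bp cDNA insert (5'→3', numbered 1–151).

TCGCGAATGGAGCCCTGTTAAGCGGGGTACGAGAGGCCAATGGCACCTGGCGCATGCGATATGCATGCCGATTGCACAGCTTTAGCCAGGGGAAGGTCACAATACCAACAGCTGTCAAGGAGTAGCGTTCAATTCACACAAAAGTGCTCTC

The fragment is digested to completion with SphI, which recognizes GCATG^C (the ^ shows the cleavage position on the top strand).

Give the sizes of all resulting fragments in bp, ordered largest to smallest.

84, 56, 11 bp

SphI sites (GCATGC) start at positions 52, 63.
SphI cuts after base 5 of each site (before the last base), so after positions 56, 67.
Linear molecule, 2 cuts → 3 fragments:
  1–56 → 56 bp
  57–67 → 11 bp
  68–151 → 84 bp
Sorted largest to smallest: 84, 56, 11 bp.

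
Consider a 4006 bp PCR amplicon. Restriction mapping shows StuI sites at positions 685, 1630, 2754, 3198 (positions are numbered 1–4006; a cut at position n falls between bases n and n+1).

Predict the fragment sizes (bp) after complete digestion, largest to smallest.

Linear molecule, 4 cuts → 5 fragments:
  685 − 0 = 685 bp
  1630 − 685 = 945 bp
  2754 − 1630 = 1124 bp
  3198 − 2754 = 444 bp
  4006 − 3198 = 808 bp
Sorted largest to smallest: 1124, 945, 808, 685, 444 bp.

1124, 945, 808, 685, 444 bp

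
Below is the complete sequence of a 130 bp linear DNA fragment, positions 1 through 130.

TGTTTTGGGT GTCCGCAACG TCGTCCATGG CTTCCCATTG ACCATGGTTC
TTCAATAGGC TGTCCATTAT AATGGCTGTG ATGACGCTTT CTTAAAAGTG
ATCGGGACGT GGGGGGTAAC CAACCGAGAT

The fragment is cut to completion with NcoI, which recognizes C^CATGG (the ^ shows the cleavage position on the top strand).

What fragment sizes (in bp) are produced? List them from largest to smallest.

NcoI sites (CCATGG) start at positions 25, 42.
NcoI cuts after the first base of each site, so after positions 25, 42.
Linear molecule, 2 cuts → 3 fragments:
  1–25 → 25 bp
  26–42 → 17 bp
  43–130 → 88 bp
Sorted largest to smallest: 88, 25, 17 bp.

88, 25, 17 bp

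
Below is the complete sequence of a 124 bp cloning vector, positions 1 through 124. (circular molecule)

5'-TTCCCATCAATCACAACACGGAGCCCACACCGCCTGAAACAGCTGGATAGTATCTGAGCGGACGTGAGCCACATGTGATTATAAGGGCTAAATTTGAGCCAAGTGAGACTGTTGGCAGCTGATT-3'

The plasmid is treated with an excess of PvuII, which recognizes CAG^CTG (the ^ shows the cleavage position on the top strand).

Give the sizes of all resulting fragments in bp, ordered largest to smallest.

PvuII sites (CAGCTG) start at positions 40, 116.
PvuII cuts after base 3 of each site, so after positions 42, 118.
Circular molecule, 2 cuts → 2 fragments:
  43–118 → 76 bp
  119–124 then 1–42 → 6 + 42 = 48 bp
Sorted largest to smallest: 76, 48 bp.

76, 48 bp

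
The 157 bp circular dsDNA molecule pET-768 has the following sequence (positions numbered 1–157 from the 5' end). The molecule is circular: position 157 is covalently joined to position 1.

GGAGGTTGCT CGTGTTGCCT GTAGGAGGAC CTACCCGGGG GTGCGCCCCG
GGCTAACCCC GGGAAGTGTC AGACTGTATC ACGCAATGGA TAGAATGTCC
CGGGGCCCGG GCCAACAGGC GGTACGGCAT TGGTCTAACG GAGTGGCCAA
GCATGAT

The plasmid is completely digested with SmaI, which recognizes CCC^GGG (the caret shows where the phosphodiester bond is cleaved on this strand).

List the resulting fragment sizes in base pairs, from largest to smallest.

85, 41, 13, 11, 7 bp

SmaI sites (CCCGGG) start at positions 34, 47, 58, 99, 106.
SmaI cuts after base 3 of each site, so after positions 36, 49, 60, 101, 108.
Circular molecule, 5 cuts → 5 fragments:
  37–49 → 13 bp
  50–60 → 11 bp
  61–101 → 41 bp
  102–108 → 7 bp
  109–157 then 1–36 → 49 + 36 = 85 bp
Sorted largest to smallest: 85, 41, 13, 11, 7 bp.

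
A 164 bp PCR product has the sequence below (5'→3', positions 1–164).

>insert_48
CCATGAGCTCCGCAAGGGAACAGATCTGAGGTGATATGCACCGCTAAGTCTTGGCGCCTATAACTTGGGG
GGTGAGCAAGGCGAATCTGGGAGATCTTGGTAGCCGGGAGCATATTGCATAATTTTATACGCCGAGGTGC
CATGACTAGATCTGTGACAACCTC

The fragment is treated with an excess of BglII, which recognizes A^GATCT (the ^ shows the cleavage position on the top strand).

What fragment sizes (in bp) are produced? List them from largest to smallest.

BglII sites (AGATCT) start at positions 22, 92, 148.
BglII cuts after the first base of each site, so after positions 22, 92, 148.
Linear molecule, 3 cuts → 4 fragments:
  1–22 → 22 bp
  23–92 → 70 bp
  93–148 → 56 bp
  149–164 → 16 bp
Sorted largest to smallest: 70, 56, 22, 16 bp.

70, 56, 22, 16 bp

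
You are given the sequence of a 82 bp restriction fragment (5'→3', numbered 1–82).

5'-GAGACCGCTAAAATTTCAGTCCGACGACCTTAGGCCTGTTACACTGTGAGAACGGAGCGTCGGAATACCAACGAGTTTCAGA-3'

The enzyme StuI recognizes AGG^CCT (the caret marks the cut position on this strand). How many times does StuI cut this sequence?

AGGCCT occurs starting at position 32.
StuI cuts at 1 site.

1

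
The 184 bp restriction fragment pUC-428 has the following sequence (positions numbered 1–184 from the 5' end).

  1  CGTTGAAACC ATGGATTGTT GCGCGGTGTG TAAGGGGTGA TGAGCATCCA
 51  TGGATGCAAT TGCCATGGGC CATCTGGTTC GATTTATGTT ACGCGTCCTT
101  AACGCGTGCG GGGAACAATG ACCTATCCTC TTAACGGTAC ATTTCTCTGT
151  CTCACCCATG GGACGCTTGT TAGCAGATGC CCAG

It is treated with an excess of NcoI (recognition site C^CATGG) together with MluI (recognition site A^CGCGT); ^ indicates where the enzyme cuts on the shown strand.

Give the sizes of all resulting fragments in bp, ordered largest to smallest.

NcoI sites (CCATGG) start at positions 9, 48, 63, 156.
NcoI cuts after the first base of each site, so after positions 9, 48, 63, 156.
MluI sites (ACGCGT) start at positions 91, 102.
MluI cuts after the first base of each site, so after positions 91, 102.
Combined cut positions: 9, 48, 63, 91, 102, 156.
Linear molecule, 6 cuts → 7 fragments:
  1–9 → 9 bp
  10–48 → 39 bp
  49–63 → 15 bp
  64–91 → 28 bp
  92–102 → 11 bp
  103–156 → 54 bp
  157–184 → 28 bp
Sorted largest to smallest: 54, 39, 28, 28, 15, 11, 9 bp.

54, 39, 28, 28, 15, 11, 9 bp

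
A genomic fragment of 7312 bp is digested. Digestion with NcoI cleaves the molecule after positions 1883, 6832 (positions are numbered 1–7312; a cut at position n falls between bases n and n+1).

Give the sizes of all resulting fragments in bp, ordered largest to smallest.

Linear molecule, 2 cuts → 3 fragments:
  1883 − 0 = 1883 bp
  6832 − 1883 = 4949 bp
  7312 − 6832 = 480 bp
Sorted largest to smallest: 4949, 1883, 480 bp.

4949, 1883, 480 bp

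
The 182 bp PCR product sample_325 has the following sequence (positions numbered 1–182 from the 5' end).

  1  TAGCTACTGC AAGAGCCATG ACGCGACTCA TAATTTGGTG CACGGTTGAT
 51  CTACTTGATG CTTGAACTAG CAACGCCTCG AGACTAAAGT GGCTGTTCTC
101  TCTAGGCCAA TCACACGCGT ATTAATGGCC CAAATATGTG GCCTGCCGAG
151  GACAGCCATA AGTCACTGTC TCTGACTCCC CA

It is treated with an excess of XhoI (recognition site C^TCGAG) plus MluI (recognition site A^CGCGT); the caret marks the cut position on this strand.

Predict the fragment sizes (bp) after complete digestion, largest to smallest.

77, 67, 38 bp

The XhoI site (CTCGAG) starts at position 77.
XhoI cuts after the first base of each site, so after position 77.
The MluI site (ACGCGT) starts at position 115.
MluI cuts after the first base of each site, so after position 115.
Combined cut positions: 77, 115.
Linear molecule, 2 cuts → 3 fragments:
  1–77 → 77 bp
  78–115 → 38 bp
  116–182 → 67 bp
Sorted largest to smallest: 77, 67, 38 bp.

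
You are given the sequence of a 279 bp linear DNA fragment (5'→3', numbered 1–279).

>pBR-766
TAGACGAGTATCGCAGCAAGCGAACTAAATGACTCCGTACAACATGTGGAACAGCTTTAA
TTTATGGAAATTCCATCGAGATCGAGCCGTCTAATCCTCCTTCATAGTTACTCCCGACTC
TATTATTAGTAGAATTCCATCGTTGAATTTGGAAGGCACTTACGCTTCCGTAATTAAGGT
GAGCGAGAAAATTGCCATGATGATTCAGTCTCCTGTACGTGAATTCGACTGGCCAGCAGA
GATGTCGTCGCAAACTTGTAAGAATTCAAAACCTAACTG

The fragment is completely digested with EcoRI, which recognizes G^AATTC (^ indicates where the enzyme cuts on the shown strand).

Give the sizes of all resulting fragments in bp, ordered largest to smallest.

132, 89, 41, 17 bp

EcoRI sites (GAATTC) start at positions 132, 221, 262.
EcoRI cuts after the first base of each site, so after positions 132, 221, 262.
Linear molecule, 3 cuts → 4 fragments:
  1–132 → 132 bp
  133–221 → 89 bp
  222–262 → 41 bp
  263–279 → 17 bp
Sorted largest to smallest: 132, 89, 41, 17 bp.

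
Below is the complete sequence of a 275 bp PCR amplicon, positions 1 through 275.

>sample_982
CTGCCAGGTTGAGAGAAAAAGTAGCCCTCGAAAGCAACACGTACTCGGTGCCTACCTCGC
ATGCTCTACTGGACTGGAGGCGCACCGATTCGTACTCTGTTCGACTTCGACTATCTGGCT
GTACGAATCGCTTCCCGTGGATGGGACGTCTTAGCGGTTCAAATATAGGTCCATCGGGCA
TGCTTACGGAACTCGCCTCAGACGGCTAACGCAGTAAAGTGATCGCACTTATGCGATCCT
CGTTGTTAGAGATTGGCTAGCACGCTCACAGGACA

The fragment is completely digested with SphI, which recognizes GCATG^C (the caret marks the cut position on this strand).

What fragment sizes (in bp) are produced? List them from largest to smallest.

SphI sites (GCATGC) start at positions 59, 178.
SphI cuts after base 5 of each site (before the last base), so after positions 63, 182.
Linear molecule, 2 cuts → 3 fragments:
  1–63 → 63 bp
  64–182 → 119 bp
  183–275 → 93 bp
Sorted largest to smallest: 119, 93, 63 bp.

119, 93, 63 bp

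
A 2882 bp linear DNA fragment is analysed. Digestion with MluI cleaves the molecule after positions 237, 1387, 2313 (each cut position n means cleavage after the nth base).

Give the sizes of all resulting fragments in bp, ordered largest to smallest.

1150, 926, 569, 237 bp

Linear molecule, 3 cuts → 4 fragments:
  237 − 0 = 237 bp
  1387 − 237 = 1150 bp
  2313 − 1387 = 926 bp
  2882 − 2313 = 569 bp
Sorted largest to smallest: 1150, 926, 569, 237 bp.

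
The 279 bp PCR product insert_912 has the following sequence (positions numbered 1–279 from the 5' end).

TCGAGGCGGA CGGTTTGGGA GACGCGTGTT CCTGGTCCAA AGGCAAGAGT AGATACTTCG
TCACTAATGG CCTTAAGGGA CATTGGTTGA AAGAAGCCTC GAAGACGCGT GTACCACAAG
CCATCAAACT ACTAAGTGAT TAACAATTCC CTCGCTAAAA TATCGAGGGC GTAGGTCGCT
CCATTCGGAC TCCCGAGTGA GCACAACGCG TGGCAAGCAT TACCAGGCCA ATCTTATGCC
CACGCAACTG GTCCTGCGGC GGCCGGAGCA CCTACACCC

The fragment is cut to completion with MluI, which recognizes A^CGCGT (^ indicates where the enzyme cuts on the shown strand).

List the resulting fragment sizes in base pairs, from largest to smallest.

MluI sites (ACGCGT) start at positions 22, 105, 206.
MluI cuts after the first base of each site, so after positions 22, 105, 206.
Linear molecule, 3 cuts → 4 fragments:
  1–22 → 22 bp
  23–105 → 83 bp
  106–206 → 101 bp
  207–279 → 73 bp
Sorted largest to smallest: 101, 83, 73, 22 bp.

101, 83, 73, 22 bp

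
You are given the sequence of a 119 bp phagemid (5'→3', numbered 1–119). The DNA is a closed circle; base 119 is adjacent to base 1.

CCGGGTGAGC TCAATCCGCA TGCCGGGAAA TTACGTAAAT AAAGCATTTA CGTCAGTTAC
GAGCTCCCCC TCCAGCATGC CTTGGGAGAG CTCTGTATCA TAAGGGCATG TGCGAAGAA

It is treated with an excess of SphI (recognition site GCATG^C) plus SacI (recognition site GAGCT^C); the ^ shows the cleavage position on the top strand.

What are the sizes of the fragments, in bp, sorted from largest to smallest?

SphI sites (GCATGC) start at positions 18, 75.
SphI cuts after base 5 of each site (before the last base), so after positions 22, 79.
SacI sites (GAGCTC) start at positions 7, 61, 88.
SacI cuts after base 5 of each site (before the last base), so after positions 11, 65, 92.
Combined cut positions: 11, 22, 65, 79, 92.
Circular molecule, 5 cuts → 5 fragments:
  12–22 → 11 bp
  23–65 → 43 bp
  66–79 → 14 bp
  80–92 → 13 bp
  93–119 then 1–11 → 27 + 11 = 38 bp
Sorted largest to smallest: 43, 38, 14, 13, 11 bp.

43, 38, 14, 13, 11 bp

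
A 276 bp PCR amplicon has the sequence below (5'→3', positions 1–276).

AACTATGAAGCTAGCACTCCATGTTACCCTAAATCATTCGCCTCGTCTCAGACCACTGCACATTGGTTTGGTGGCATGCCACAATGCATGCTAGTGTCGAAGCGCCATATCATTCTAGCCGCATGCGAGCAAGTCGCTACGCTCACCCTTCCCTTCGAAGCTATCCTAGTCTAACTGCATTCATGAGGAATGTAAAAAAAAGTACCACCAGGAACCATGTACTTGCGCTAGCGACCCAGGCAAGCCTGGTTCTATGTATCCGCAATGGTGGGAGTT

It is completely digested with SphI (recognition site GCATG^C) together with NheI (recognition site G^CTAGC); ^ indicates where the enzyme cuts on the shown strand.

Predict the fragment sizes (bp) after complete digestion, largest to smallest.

SphI sites (GCATGC) start at positions 74, 86, 121.
SphI cuts after base 5 of each site (before the last base), so after positions 78, 90, 125.
NheI sites (GCTAGC) start at positions 10, 227.
NheI cuts after the first base of each site, so after positions 10, 227.
Combined cut positions: 10, 78, 90, 125, 227.
Linear molecule, 5 cuts → 6 fragments:
  1–10 → 10 bp
  11–78 → 68 bp
  79–90 → 12 bp
  91–125 → 35 bp
  126–227 → 102 bp
  228–276 → 49 bp
Sorted largest to smallest: 102, 68, 49, 35, 12, 10 bp.

102, 68, 49, 35, 12, 10 bp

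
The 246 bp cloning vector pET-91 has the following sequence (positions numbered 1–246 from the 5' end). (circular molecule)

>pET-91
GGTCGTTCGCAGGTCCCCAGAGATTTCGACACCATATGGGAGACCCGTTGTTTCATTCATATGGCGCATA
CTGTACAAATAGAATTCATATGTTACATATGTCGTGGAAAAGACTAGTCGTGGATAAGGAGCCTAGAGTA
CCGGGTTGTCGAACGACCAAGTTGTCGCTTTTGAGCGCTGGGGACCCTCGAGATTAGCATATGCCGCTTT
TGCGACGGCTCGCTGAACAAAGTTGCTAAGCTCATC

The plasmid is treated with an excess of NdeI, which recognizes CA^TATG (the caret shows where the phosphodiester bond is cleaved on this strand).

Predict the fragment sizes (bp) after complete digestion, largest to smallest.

NdeI sites (CATATG) start at positions 33, 58, 87, 96, 198.
NdeI cuts after base 2 of each site, so after positions 34, 59, 88, 97, 199.
Circular molecule, 5 cuts → 5 fragments:
  35–59 → 25 bp
  60–88 → 29 bp
  89–97 → 9 bp
  98–199 → 102 bp
  200–246 then 1–34 → 47 + 34 = 81 bp
Sorted largest to smallest: 102, 81, 29, 25, 9 bp.

102, 81, 29, 25, 9 bp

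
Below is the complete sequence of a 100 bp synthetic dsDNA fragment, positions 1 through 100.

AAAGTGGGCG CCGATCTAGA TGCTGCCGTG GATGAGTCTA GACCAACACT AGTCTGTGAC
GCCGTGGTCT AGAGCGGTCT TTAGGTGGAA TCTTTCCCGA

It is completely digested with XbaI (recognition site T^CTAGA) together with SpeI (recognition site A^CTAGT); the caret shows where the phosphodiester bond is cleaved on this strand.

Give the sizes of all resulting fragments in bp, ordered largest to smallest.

32, 22, 20, 15, 11 bp

XbaI sites (TCTAGA) start at positions 15, 37, 68.
XbaI cuts after the first base of each site, so after positions 15, 37, 68.
The SpeI site (ACTAGT) starts at position 48.
SpeI cuts after the first base of each site, so after position 48.
Combined cut positions: 15, 37, 48, 68.
Linear molecule, 4 cuts → 5 fragments:
  1–15 → 15 bp
  16–37 → 22 bp
  38–48 → 11 bp
  49–68 → 20 bp
  69–100 → 32 bp
Sorted largest to smallest: 32, 22, 20, 15, 11 bp.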